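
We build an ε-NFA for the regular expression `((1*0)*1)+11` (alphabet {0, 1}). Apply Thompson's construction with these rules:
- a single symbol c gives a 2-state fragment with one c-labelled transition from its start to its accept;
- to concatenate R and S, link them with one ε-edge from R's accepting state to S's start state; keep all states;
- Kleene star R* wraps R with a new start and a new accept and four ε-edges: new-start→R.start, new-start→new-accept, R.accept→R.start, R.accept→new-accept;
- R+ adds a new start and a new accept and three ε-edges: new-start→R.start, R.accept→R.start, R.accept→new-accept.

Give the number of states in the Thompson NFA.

16

By structural recursion:
Each of the 5 symbol leaves contributes a 2-state fragment.
  1* — 4 states
  1*0 — 6 states
  (1*0)* — 8 states
  (1*0)*1 — 10 states
  ((1*0)*1)+ — 12 states
  ((1*0)*1)+11 — 16 states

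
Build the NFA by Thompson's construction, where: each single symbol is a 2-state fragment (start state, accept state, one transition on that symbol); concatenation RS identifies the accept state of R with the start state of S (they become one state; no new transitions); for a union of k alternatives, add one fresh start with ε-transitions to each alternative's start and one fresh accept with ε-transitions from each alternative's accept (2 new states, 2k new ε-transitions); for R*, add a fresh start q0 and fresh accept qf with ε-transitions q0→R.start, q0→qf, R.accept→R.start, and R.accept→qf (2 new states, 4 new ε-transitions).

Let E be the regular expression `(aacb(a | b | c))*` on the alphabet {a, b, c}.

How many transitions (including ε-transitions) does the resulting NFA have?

17

Building bottom-up:
Each of the 7 symbol leaves contributes 1 transition (1 symbol, 0 ε).
  a | b | c = 9 transitions (3 symbol, 6 ε)
  aacb(a | b | c) = 13 transitions (7 symbol, 6 ε)
  (aacb(a | b | c))* = 17 transitions (7 symbol, 10 ε)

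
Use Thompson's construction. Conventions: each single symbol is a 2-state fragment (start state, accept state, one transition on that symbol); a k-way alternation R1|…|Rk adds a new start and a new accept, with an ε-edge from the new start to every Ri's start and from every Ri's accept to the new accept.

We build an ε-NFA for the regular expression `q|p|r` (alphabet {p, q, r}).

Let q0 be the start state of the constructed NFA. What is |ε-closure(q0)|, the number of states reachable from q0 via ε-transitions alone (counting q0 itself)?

4

Let C(F) = |ε-closure(F.start)| within fragment F, and note whether F accepts ε. Symbol fragments have C = 1 and do not accept ε. Then:
  q|p|r → |closure| = 1 + 1 + 1 + 1 = 4 (the new accept is not ε-reachable since no branch accepts ε)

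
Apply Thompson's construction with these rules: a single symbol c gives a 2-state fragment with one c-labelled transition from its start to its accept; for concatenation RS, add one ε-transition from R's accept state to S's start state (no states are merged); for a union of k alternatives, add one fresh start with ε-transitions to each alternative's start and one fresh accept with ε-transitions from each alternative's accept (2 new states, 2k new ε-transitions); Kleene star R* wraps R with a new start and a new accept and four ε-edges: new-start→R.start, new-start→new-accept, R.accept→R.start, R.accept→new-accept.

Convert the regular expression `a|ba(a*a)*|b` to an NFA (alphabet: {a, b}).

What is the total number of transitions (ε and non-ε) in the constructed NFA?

Per subexpression:
Each of the 6 symbol leaves contributes 1 transition (1 symbol, 0 ε).
  a* → 5 transitions (1 symbol, 4 ε)
  a*a → 7 transitions (2 symbol, 5 ε)
  (a*a)* → 11 transitions (2 symbol, 9 ε)
  ba(a*a)* → 15 transitions (4 symbol, 11 ε)
  a|ba(a*a)*|b → 23 transitions (6 symbol, 17 ε)

23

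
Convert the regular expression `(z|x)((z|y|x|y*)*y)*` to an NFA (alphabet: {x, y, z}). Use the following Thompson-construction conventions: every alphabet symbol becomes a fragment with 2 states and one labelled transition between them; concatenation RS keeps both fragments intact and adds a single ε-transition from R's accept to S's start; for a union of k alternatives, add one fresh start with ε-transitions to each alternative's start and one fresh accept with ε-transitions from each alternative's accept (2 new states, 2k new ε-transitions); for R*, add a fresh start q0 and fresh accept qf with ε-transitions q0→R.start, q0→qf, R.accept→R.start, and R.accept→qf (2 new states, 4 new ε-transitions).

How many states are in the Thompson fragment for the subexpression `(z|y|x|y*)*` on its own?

Fragment for `(z|y|x|y*)*`:
Each of the 4 symbol leaves contributes a 2-state fragment.
  y* = 4 states
  z|y|x|y* = 12 states
  (z|y|x|y*)* = 14 states

14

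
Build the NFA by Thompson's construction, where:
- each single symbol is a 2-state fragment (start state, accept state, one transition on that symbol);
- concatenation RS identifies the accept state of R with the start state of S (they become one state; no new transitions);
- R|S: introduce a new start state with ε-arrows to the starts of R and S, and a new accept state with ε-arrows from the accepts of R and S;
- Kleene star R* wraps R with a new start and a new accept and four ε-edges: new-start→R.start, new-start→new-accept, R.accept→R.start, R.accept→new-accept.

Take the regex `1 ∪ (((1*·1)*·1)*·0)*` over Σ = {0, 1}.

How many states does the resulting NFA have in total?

17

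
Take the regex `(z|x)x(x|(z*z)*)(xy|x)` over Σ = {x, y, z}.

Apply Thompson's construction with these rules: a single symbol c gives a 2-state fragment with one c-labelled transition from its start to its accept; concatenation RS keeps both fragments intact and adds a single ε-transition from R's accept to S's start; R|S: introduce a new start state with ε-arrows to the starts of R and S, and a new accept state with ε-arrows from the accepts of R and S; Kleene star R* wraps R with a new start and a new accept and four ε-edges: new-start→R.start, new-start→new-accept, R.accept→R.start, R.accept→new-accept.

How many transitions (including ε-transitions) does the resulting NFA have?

By structural recursion:
Each of the 9 symbol leaves contributes 1 transition (1 symbol, 0 ε).
  z|x → 6 transitions (2 symbol, 4 ε)
  z* → 5 transitions (1 symbol, 4 ε)
  z*z → 7 transitions (2 symbol, 5 ε)
  (z*z)* → 11 transitions (2 symbol, 9 ε)
  x|(z*z)* → 16 transitions (3 symbol, 13 ε)
  xy → 3 transitions (2 symbol, 1 ε)
  xy|x → 8 transitions (3 symbol, 5 ε)
  (z|x)x(x|(z*z)*)(xy|x) → 34 transitions (9 symbol, 25 ε)

34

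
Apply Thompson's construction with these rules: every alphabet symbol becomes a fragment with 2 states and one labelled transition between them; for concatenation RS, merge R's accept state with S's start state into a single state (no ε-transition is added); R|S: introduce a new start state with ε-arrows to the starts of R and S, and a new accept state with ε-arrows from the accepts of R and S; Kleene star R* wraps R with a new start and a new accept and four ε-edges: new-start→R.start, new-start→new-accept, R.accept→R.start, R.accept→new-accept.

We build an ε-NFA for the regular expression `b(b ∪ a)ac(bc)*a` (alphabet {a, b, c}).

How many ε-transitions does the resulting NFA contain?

8

Bottom-up over the parse tree:
Each of the 8 symbol leaves contributes 0 ε-transitions.
  b ∪ a : 4 ε-transitions
  bc : 0 ε-transitions
  (bc)* : 4 ε-transitions
  b(b ∪ a)ac(bc)*a : 8 ε-transitions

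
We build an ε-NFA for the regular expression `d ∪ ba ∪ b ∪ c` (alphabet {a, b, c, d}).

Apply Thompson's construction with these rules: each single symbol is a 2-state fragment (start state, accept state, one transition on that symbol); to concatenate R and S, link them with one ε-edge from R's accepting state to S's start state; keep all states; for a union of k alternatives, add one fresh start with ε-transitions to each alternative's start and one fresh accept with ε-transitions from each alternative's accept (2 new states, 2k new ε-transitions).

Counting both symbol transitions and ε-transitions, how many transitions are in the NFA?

By structural recursion:
Each of the 5 symbol leaves contributes 1 transition (1 symbol, 0 ε).
  ba : 3 transitions (2 symbol, 1 ε)
  d ∪ ba ∪ b ∪ c : 14 transitions (5 symbol, 9 ε)

14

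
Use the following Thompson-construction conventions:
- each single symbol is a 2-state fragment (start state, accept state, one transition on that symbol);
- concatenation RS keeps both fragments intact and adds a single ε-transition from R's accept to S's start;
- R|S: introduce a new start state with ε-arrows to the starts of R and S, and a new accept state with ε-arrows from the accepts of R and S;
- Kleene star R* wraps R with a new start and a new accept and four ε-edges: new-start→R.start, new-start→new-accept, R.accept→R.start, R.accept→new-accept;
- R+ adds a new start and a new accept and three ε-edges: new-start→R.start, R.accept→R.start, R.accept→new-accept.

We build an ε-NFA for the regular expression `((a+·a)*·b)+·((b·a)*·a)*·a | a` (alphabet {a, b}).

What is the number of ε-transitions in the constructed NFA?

28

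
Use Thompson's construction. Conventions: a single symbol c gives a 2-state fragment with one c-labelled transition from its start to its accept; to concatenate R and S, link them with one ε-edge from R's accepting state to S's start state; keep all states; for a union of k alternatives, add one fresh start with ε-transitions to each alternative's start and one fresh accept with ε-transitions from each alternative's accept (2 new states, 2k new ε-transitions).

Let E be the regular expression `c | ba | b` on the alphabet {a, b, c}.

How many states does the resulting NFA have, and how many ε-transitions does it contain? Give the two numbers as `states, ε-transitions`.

By structural recursion:
Each of the 4 symbol leaves contributes 2 states and 0 ε-transitions.
  ba : 4 states, 1 ε-transition
  c | ba | b : 10 states, 7 ε-transitions

10, 7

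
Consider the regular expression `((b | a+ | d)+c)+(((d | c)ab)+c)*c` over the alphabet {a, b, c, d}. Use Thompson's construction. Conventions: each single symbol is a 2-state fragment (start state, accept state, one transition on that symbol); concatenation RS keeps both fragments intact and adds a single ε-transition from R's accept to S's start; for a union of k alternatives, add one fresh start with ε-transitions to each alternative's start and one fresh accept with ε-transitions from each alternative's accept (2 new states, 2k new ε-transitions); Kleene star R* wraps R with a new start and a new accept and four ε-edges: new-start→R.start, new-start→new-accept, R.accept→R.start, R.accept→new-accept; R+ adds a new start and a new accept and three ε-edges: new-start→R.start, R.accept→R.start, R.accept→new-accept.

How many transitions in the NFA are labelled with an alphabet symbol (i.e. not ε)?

By structural recursion:
Each of the 10 symbol leaves contributes exactly 1 symbol transition.
  a+ : 1 symbol transition
  b | a+ | d : 3 symbol transitions
  (b | a+ | d)+ : 3 symbol transitions
  (b | a+ | d)+c : 4 symbol transitions
  ((b | a+ | d)+c)+ : 4 symbol transitions
  d | c : 2 symbol transitions
  (d | c)ab : 4 symbol transitions
  ((d | c)ab)+ : 4 symbol transitions
  ((d | c)ab)+c : 5 symbol transitions
  (((d | c)ab)+c)* : 5 symbol transitions
  ((b | a+ | d)+c)+(((d | c)ab)+c)*c : 10 symbol transitions

10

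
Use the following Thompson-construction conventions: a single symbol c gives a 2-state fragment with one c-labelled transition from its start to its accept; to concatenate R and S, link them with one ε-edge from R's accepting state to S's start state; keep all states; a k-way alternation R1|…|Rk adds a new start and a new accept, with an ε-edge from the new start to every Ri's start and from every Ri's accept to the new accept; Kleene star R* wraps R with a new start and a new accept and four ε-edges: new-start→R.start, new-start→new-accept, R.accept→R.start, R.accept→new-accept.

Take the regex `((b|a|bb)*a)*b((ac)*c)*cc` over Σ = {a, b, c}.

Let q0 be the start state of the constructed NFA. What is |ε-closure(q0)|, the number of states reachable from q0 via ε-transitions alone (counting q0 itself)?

Compute the ε-closure size of each fragment's start state recursively; a symbol fragment's start has no outgoing ε-edge, so its closure is just itself (size 1).
  bb → |closure| equals the left operand's closure size = 1 (its accept is not ε-reachable, so the closure stops there)
  b|a|bb → |closure| = 1 + 1 + 1 + 1 = 4 (the new accept is not ε-reachable since no branch accepts ε)
  (b|a|bb)* → the star's fresh start ε-reaches both the body's start and the fresh accept: |closure| = 2 + 4 = 6
  (b|a|bb)*a → |closure| = 6 + 1 = 7 (closure spills across the concat boundary because the left factor accepts ε)
  ((b|a|bb)*a)* → new start has ε-edges to the inner start and to the new accept, so |closure| = 2 + 7 = 9
  ac → same as the first factor's closure: |closure| = 1
  (ac)* → the star's fresh start ε-reaches both the body's start and the fresh accept: |closure| = 2 + 1 = 3
  (ac)*c → |closure| = 3 + 1 = 4 (closure spills across the concat boundary because the left factor accepts ε)
  ((ac)*c)* → |closure| = 1 (new start) + 4 (body) + 1 (new accept) = 6
  ((b|a|bb)*a)*b((ac)*c)*cc → the left operand accepts ε, so the closure extends into the next operand (via the concat ε-link); |closure| = 9 + 1 = 10

10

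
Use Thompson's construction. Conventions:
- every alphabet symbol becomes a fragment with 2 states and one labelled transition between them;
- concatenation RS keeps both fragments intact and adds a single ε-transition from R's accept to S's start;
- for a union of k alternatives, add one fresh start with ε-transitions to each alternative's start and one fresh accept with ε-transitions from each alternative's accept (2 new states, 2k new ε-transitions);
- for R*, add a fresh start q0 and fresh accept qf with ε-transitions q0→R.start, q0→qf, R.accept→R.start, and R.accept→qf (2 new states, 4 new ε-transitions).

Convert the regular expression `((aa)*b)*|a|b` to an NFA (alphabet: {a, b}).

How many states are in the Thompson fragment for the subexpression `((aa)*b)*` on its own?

Fragment for `((aa)*b)*`:
Each of the 3 symbol leaves contributes a 2-state fragment.
  aa : 4 states
  (aa)* : 6 states
  (aa)*b : 8 states
  ((aa)*b)* : 10 states

10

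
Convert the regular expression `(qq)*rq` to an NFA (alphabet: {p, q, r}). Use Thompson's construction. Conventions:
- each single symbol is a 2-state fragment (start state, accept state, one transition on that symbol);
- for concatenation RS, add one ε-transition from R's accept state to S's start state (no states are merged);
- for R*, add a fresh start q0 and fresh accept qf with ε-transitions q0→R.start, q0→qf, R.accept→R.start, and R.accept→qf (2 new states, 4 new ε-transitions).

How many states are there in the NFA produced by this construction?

10

By structural recursion:
Each of the 4 symbol leaves contributes a 2-state fragment.
  qq — 4 states
  (qq)* — 6 states
  (qq)*rq — 10 states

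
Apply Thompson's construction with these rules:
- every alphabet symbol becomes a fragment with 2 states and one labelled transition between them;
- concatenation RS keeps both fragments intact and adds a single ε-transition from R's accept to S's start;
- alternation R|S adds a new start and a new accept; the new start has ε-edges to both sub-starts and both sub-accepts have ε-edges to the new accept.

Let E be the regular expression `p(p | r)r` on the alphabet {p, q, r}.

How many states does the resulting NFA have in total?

Per subexpression:
Each of the 4 symbol leaves contributes a 2-state fragment.
  p | r — 6 states
  p(p | r)r — 10 states

10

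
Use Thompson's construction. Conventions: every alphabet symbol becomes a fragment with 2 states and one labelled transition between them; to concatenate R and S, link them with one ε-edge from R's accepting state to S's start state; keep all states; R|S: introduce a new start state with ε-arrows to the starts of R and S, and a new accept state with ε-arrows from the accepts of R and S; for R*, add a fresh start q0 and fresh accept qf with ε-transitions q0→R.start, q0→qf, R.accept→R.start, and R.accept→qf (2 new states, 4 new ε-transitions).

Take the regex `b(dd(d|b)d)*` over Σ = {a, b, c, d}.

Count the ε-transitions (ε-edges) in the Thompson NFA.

Recursing over subexpressions:
Each of the 6 symbol leaves contributes 0 ε-transitions.
  d|b : 4 ε-transitions
  dd(d|b)d : 7 ε-transitions
  (dd(d|b)d)* : 11 ε-transitions
  b(dd(d|b)d)* : 12 ε-transitions

12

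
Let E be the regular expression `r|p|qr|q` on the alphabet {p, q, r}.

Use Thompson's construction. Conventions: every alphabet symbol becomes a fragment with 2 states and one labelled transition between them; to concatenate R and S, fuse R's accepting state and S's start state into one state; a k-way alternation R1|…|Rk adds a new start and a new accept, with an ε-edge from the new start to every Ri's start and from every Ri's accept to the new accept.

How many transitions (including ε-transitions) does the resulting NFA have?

13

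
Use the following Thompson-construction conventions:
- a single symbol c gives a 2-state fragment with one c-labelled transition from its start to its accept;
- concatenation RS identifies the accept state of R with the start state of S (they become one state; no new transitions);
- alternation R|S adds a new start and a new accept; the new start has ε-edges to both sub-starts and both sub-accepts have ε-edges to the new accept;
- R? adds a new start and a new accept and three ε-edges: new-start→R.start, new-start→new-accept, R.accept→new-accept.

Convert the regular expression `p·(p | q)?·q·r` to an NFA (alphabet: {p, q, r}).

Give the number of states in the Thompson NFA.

11

By structural recursion:
Each of the 5 symbol leaves contributes a 2-state fragment.
  p | q = 6 states
  (p | q)? = 8 states
  p·(p | q)?·q·r = 11 states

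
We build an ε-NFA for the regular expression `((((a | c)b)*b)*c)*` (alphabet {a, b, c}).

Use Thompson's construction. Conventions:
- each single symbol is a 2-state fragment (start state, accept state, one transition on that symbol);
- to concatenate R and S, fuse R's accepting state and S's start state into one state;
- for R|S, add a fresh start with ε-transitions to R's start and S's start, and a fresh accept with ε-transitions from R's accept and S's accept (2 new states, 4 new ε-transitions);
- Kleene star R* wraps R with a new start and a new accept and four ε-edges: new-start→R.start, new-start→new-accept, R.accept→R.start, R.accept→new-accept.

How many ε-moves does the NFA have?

16

Recursing over subexpressions:
Each of the 5 symbol leaves contributes 0 ε-transitions.
  a | c = 4 ε-transitions
  (a | c)b = 4 ε-transitions
  ((a | c)b)* = 8 ε-transitions
  ((a | c)b)*b = 8 ε-transitions
  (((a | c)b)*b)* = 12 ε-transitions
  (((a | c)b)*b)*c = 12 ε-transitions
  ((((a | c)b)*b)*c)* = 16 ε-transitions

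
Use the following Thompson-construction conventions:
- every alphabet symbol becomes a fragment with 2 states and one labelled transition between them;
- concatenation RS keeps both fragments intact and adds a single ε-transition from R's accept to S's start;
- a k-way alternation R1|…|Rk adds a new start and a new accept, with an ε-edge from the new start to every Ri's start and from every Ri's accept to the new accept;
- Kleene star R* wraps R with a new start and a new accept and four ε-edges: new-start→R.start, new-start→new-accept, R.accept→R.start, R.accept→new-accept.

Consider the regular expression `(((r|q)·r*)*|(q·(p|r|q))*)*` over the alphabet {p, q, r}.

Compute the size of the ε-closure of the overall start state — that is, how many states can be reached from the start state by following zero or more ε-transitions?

Work bottom-up. For each fragment F, track |ε-closure(F.start)| and whether F's accept lies in that closure (i.e. whether F accepts ε). A single-symbol fragment has closure size 1 and does not accept ε.
  r|q → |closure| = 1 + 1 + 1 = 3 (the new accept is not ε-reachable since no branch accepts ε)
  r* → |closure| = 1 (new start) + 1 (body) + 1 (new accept) = 3
  (r|q)·r* → |closure| equals the left operand's closure size = 3 (its accept is not ε-reachable, so the closure stops there)
  ((r|q)·r*)* → new start has ε-edges to the inner start and to the new accept, so |closure| = 2 + 3 = 5
  p|r|q → |closure| = 1 + 1 + 1 + 1 = 4 (the new accept is not ε-reachable since no branch accepts ε)
  q·(p|r|q) → same as the first factor's closure: |closure| = 1
  (q·(p|r|q))* → |closure| = 1 (new start) + 1 (body) + 1 (new accept) = 3
  ((r|q)·r*)*|(q·(p|r|q))* → |closure| = 1 (new start) + (5 + 3) + 1 (new accept, since some branch ε-reaches its own accept) = 10
  (((r|q)·r*)*|(q·(p|r|q))*)* → |closure| = 1 (new start) + 10 (body) + 1 (new accept) = 12

12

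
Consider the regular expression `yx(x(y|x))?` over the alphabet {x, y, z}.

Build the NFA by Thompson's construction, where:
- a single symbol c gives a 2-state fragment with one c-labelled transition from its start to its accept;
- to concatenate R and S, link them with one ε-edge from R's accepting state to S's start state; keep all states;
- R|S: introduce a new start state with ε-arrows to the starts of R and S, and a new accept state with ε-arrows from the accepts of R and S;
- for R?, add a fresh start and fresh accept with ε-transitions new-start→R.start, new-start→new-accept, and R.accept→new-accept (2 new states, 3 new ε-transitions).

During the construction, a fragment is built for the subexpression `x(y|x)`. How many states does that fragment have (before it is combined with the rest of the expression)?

8

Fragment for `x(y|x)`:
Each of the 3 symbol leaves contributes a 2-state fragment.
  y|x → 6 states
  x(y|x) → 8 states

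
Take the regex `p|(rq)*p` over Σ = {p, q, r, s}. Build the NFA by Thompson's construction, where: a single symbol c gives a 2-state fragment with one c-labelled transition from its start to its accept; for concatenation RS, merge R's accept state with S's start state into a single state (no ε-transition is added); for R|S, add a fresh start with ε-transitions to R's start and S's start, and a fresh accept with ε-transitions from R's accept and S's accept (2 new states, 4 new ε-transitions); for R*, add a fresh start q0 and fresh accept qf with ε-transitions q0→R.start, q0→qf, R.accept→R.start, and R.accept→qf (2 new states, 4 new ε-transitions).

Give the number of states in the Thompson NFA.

10

Building bottom-up:
Each of the 4 symbol leaves contributes a 2-state fragment.
  rq → 3 states
  (rq)* → 5 states
  (rq)*p → 6 states
  p|(rq)*p → 10 states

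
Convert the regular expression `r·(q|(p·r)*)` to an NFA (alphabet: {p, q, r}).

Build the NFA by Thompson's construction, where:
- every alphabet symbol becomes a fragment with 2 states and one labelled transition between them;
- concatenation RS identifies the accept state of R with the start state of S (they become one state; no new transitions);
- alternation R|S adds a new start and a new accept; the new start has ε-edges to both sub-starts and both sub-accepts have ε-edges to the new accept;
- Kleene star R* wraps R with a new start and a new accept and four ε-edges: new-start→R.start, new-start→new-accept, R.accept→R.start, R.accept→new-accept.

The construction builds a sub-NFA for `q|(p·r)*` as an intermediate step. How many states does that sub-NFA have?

Fragment for `q|(p·r)*`:
Each of the 3 symbol leaves contributes a 2-state fragment.
  p·r — 3 states
  (p·r)* — 5 states
  q|(p·r)* — 9 states

9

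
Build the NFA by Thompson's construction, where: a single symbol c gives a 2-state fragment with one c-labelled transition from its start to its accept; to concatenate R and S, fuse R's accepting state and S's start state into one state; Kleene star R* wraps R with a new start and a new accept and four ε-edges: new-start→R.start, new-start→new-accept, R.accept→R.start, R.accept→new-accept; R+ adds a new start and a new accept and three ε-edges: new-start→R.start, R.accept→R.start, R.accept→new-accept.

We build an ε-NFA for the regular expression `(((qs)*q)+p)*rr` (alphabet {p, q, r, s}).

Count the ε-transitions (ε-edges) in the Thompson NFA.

Per subexpression:
Each of the 6 symbol leaves contributes 0 ε-transitions.
  qs : 0 ε-transitions
  (qs)* : 4 ε-transitions
  (qs)*q : 4 ε-transitions
  ((qs)*q)+ : 7 ε-transitions
  ((qs)*q)+p : 7 ε-transitions
  (((qs)*q)+p)* : 11 ε-transitions
  (((qs)*q)+p)*rr : 11 ε-transitions

11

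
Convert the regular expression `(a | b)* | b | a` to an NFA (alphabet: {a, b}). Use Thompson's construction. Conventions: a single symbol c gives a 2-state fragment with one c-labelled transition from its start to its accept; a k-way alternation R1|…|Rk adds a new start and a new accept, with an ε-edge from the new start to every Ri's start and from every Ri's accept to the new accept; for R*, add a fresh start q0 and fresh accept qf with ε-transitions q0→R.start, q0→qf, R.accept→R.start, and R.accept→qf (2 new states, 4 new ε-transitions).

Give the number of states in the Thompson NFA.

Bottom-up over the parse tree:
Each of the 4 symbol leaves contributes a 2-state fragment.
  a | b = 6 states
  (a | b)* = 8 states
  (a | b)* | b | a = 14 states

14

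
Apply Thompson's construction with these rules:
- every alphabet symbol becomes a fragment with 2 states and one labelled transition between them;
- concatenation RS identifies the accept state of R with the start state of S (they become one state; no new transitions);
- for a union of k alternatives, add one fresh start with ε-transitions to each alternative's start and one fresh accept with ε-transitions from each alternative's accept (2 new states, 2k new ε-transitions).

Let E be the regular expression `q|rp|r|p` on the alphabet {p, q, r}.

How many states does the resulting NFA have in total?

By structural recursion:
Each of the 5 symbol leaves contributes a 2-state fragment.
  rp = 3 states
  q|rp|r|p = 11 states

11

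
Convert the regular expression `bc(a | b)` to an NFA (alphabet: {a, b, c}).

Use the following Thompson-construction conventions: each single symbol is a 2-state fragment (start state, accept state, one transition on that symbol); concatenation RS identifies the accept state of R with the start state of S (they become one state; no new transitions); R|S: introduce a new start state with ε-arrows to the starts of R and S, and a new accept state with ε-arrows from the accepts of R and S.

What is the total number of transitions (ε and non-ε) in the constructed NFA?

8

Bottom-up over the parse tree:
Each of the 4 symbol leaves contributes 1 transition (1 symbol, 0 ε).
  a | b — 6 transitions (2 symbol, 4 ε)
  bc(a | b) — 8 transitions (4 symbol, 4 ε)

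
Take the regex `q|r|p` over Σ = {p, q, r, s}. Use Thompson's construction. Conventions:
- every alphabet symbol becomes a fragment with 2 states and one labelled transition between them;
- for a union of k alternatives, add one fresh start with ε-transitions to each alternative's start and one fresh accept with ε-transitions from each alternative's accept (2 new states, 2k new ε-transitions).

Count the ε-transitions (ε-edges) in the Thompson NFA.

6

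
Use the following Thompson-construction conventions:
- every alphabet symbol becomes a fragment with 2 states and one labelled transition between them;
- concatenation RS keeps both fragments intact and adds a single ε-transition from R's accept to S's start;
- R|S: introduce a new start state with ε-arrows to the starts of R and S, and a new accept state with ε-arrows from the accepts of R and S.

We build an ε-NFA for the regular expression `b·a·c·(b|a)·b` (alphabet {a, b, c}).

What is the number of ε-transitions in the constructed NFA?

8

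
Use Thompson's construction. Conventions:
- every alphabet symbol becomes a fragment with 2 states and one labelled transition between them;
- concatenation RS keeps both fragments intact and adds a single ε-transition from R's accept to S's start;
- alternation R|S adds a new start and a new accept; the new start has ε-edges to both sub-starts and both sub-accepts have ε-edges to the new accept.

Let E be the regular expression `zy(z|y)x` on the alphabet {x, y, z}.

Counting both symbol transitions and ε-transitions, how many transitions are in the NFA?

12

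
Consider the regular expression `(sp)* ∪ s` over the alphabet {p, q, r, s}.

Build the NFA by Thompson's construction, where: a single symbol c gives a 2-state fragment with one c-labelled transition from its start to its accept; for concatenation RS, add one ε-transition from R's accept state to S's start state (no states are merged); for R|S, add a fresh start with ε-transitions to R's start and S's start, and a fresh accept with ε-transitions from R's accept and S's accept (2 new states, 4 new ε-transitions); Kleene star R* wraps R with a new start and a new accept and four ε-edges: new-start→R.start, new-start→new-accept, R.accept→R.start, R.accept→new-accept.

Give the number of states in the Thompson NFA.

10

By structural recursion:
Each of the 3 symbol leaves contributes a 2-state fragment.
  sp : 4 states
  (sp)* : 6 states
  (sp)* ∪ s : 10 states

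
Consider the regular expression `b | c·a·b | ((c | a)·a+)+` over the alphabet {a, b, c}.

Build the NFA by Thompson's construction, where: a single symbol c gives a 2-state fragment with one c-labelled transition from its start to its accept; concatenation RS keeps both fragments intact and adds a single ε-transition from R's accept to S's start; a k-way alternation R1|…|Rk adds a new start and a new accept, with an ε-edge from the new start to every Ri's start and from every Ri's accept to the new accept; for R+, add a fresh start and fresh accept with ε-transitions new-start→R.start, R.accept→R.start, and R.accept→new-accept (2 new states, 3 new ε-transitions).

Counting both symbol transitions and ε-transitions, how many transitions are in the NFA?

By structural recursion:
Each of the 7 symbol leaves contributes 1 transition (1 symbol, 0 ε).
  c·a·b → 5 transitions (3 symbol, 2 ε)
  c | a → 6 transitions (2 symbol, 4 ε)
  a+ → 4 transitions (1 symbol, 3 ε)
  (c | a)·a+ → 11 transitions (3 symbol, 8 ε)
  ((c | a)·a+)+ → 14 transitions (3 symbol, 11 ε)
  b | c·a·b | ((c | a)·a+)+ → 26 transitions (7 symbol, 19 ε)

26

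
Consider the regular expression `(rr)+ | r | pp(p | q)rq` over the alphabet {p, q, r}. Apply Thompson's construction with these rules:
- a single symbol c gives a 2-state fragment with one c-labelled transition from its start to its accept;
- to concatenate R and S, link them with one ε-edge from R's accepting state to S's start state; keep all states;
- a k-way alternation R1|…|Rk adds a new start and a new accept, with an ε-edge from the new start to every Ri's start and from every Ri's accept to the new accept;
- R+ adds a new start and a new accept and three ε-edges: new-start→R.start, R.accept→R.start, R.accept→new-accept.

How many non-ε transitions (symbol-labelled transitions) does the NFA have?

9

By structural recursion:
Each of the 9 symbol leaves contributes exactly 1 symbol transition.
  rr — 2 symbol transitions
  (rr)+ — 2 symbol transitions
  p | q — 2 symbol transitions
  pp(p | q)rq — 6 symbol transitions
  (rr)+ | r | pp(p | q)rq — 9 symbol transitions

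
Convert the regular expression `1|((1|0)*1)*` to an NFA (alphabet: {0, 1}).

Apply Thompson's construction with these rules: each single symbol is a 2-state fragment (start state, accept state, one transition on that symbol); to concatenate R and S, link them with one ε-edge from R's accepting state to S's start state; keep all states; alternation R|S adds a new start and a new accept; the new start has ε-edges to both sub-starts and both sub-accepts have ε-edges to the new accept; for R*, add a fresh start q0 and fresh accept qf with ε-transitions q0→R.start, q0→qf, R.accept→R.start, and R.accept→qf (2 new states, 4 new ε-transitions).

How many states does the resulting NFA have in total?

16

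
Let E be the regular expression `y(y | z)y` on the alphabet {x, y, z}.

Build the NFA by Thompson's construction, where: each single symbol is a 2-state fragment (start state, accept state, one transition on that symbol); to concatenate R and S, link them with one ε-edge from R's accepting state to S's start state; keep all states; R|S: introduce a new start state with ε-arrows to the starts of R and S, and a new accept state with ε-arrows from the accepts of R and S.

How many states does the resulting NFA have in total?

10

Building bottom-up:
Each of the 4 symbol leaves contributes a 2-state fragment.
  y | z — 6 states
  y(y | z)y — 10 states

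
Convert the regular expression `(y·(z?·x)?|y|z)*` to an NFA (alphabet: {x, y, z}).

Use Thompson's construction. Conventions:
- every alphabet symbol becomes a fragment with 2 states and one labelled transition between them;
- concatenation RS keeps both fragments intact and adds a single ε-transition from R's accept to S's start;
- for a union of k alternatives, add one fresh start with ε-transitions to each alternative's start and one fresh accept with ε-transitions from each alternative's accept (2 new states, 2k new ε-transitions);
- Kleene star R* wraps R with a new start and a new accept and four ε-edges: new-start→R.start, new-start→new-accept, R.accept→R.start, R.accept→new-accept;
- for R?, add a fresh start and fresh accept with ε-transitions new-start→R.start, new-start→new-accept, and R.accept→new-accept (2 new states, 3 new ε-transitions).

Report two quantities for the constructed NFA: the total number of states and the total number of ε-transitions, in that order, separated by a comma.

By structural recursion:
Each of the 5 symbol leaves contributes 2 states and 0 ε-transitions.
  z? : 4 states, 3 ε-transitions
  z?·x : 6 states, 4 ε-transitions
  (z?·x)? : 8 states, 7 ε-transitions
  y·(z?·x)? : 10 states, 8 ε-transitions
  y·(z?·x)?|y|z : 16 states, 14 ε-transitions
  (y·(z?·x)?|y|z)* : 18 states, 18 ε-transitions

18, 18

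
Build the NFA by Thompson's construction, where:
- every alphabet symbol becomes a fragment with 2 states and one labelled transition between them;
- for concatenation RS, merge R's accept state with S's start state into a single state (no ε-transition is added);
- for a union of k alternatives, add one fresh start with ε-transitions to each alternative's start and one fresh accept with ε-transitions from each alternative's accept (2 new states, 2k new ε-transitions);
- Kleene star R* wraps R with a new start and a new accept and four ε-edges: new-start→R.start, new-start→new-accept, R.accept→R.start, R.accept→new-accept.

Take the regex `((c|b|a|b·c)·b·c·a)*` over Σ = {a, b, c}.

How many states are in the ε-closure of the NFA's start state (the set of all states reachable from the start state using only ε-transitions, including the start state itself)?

7

Work bottom-up. For each fragment F, track |ε-closure(F.start)| and whether F's accept lies in that closure (i.e. whether F accepts ε). A single-symbol fragment has closure size 1 and does not accept ε.
  b·c → |ε-closure| equals the left operand's closure size = 1 (its accept is not ε-reachable, so the closure stops there)
  c|b|a|b·c → new start ε-reaches every alternative's start; none of them accept ε, so the new accept is not reached: |ε-closure| = 1 + 1 + 1 + 1 + 1 = 5
  (c|b|a|b·c)·b·c·a → |ε-closure| equals the left operand's closure size = 5 (its accept is not ε-reachable, so the closure stops there)
  ((c|b|a|b·c)·b·c·a)* → the star's fresh start ε-reaches both the body's start and the fresh accept: |ε-closure| = 2 + 5 = 7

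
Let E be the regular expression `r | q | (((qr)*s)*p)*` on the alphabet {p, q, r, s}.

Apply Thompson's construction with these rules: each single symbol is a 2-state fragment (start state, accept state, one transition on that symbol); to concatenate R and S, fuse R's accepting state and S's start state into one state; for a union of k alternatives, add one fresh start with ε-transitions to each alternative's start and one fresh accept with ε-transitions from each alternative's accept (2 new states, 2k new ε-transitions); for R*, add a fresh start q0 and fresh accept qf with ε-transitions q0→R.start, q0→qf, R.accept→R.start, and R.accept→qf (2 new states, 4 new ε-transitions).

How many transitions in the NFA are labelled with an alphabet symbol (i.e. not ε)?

Per subexpression:
Each of the 6 symbol leaves contributes exactly 1 symbol transition.
  qr : 2 symbol transitions
  (qr)* : 2 symbol transitions
  (qr)*s : 3 symbol transitions
  ((qr)*s)* : 3 symbol transitions
  ((qr)*s)*p : 4 symbol transitions
  (((qr)*s)*p)* : 4 symbol transitions
  r | q | (((qr)*s)*p)* : 6 symbol transitions

6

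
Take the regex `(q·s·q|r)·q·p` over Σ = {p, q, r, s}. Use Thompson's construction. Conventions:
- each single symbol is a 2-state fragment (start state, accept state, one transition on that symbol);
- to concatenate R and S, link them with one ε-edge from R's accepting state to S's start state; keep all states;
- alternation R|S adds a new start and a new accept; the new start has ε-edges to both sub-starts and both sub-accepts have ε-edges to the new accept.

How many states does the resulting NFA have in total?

By structural recursion:
Each of the 6 symbol leaves contributes a 2-state fragment.
  q·s·q — 6 states
  q·s·q|r — 10 states
  (q·s·q|r)·q·p — 14 states

14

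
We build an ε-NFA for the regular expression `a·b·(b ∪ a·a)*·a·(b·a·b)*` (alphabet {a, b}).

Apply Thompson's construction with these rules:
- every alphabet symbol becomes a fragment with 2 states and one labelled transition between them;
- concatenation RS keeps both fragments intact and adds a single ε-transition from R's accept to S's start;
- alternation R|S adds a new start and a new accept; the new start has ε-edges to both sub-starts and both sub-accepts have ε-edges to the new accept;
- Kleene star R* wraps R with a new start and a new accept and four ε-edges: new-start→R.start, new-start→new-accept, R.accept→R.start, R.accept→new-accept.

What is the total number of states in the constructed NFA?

24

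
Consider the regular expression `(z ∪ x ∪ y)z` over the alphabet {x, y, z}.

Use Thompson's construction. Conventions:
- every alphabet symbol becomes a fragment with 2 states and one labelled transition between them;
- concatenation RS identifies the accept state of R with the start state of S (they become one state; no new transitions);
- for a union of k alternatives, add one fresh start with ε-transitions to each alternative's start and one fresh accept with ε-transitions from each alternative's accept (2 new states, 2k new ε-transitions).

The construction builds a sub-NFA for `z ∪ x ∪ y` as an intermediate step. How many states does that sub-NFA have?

8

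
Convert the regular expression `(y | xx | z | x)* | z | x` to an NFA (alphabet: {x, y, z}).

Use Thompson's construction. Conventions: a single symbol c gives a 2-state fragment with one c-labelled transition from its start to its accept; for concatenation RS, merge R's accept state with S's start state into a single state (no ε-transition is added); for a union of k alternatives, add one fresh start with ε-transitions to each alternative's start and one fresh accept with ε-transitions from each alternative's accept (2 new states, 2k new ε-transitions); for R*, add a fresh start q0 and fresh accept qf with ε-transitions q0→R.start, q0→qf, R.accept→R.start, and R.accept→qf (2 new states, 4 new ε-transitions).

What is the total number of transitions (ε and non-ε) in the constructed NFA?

25

Bottom-up over the parse tree:
Each of the 7 symbol leaves contributes 1 transition (1 symbol, 0 ε).
  xx → 2 transitions (2 symbol, 0 ε)
  y | xx | z | x → 13 transitions (5 symbol, 8 ε)
  (y | xx | z | x)* → 17 transitions (5 symbol, 12 ε)
  (y | xx | z | x)* | z | x → 25 transitions (7 symbol, 18 ε)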